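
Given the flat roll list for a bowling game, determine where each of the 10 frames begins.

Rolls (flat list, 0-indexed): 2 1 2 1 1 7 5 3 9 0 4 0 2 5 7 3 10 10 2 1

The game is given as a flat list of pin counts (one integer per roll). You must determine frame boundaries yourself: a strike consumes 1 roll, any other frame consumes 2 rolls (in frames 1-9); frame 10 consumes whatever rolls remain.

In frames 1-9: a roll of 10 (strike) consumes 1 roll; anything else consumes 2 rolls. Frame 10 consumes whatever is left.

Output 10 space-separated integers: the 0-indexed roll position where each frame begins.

Frame 1 starts at roll index 0: rolls=2,1 (sum=3), consumes 2 rolls
Frame 2 starts at roll index 2: rolls=2,1 (sum=3), consumes 2 rolls
Frame 3 starts at roll index 4: rolls=1,7 (sum=8), consumes 2 rolls
Frame 4 starts at roll index 6: rolls=5,3 (sum=8), consumes 2 rolls
Frame 5 starts at roll index 8: rolls=9,0 (sum=9), consumes 2 rolls
Frame 6 starts at roll index 10: rolls=4,0 (sum=4), consumes 2 rolls
Frame 7 starts at roll index 12: rolls=2,5 (sum=7), consumes 2 rolls
Frame 8 starts at roll index 14: rolls=7,3 (sum=10), consumes 2 rolls
Frame 9 starts at roll index 16: roll=10 (strike), consumes 1 roll
Frame 10 starts at roll index 17: 3 remaining rolls

Answer: 0 2 4 6 8 10 12 14 16 17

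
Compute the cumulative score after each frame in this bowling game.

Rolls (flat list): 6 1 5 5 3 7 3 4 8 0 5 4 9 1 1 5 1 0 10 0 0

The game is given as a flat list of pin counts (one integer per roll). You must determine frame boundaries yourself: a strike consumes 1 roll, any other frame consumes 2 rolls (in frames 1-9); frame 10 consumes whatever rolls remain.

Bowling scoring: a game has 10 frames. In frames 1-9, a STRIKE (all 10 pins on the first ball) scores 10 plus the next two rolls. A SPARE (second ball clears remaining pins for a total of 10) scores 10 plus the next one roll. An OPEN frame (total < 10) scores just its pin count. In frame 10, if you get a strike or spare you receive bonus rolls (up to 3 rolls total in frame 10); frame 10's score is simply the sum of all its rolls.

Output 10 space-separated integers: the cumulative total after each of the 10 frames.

Answer: 7 20 33 40 48 57 68 74 75 85

Derivation:
Frame 1: OPEN (6+1=7). Cumulative: 7
Frame 2: SPARE (5+5=10). 10 + next roll (3) = 13. Cumulative: 20
Frame 3: SPARE (3+7=10). 10 + next roll (3) = 13. Cumulative: 33
Frame 4: OPEN (3+4=7). Cumulative: 40
Frame 5: OPEN (8+0=8). Cumulative: 48
Frame 6: OPEN (5+4=9). Cumulative: 57
Frame 7: SPARE (9+1=10). 10 + next roll (1) = 11. Cumulative: 68
Frame 8: OPEN (1+5=6). Cumulative: 74
Frame 9: OPEN (1+0=1). Cumulative: 75
Frame 10: STRIKE. Sum of all frame-10 rolls (10+0+0) = 10. Cumulative: 85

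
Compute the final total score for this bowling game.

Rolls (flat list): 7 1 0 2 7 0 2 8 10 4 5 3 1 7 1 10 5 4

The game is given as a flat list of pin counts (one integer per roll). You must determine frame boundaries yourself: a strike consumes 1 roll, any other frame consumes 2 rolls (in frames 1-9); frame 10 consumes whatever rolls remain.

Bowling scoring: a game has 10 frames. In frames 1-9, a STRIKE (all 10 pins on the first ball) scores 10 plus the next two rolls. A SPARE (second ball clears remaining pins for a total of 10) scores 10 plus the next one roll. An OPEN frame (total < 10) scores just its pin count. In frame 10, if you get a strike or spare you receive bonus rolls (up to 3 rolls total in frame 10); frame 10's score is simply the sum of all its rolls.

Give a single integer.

Frame 1: OPEN (7+1=8). Cumulative: 8
Frame 2: OPEN (0+2=2). Cumulative: 10
Frame 3: OPEN (7+0=7). Cumulative: 17
Frame 4: SPARE (2+8=10). 10 + next roll (10) = 20. Cumulative: 37
Frame 5: STRIKE. 10 + next two rolls (4+5) = 19. Cumulative: 56
Frame 6: OPEN (4+5=9). Cumulative: 65
Frame 7: OPEN (3+1=4). Cumulative: 69
Frame 8: OPEN (7+1=8). Cumulative: 77
Frame 9: STRIKE. 10 + next two rolls (5+4) = 19. Cumulative: 96
Frame 10: OPEN. Sum of all frame-10 rolls (5+4) = 9. Cumulative: 105

Answer: 105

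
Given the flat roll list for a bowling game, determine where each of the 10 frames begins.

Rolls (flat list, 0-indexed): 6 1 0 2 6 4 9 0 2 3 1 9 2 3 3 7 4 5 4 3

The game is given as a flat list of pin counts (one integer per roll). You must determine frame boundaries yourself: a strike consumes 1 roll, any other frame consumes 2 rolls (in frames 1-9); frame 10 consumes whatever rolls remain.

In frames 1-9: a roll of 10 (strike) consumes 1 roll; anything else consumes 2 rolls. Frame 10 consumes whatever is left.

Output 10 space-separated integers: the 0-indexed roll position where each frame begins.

Answer: 0 2 4 6 8 10 12 14 16 18

Derivation:
Frame 1 starts at roll index 0: rolls=6,1 (sum=7), consumes 2 rolls
Frame 2 starts at roll index 2: rolls=0,2 (sum=2), consumes 2 rolls
Frame 3 starts at roll index 4: rolls=6,4 (sum=10), consumes 2 rolls
Frame 4 starts at roll index 6: rolls=9,0 (sum=9), consumes 2 rolls
Frame 5 starts at roll index 8: rolls=2,3 (sum=5), consumes 2 rolls
Frame 6 starts at roll index 10: rolls=1,9 (sum=10), consumes 2 rolls
Frame 7 starts at roll index 12: rolls=2,3 (sum=5), consumes 2 rolls
Frame 8 starts at roll index 14: rolls=3,7 (sum=10), consumes 2 rolls
Frame 9 starts at roll index 16: rolls=4,5 (sum=9), consumes 2 rolls
Frame 10 starts at roll index 18: 2 remaining rolls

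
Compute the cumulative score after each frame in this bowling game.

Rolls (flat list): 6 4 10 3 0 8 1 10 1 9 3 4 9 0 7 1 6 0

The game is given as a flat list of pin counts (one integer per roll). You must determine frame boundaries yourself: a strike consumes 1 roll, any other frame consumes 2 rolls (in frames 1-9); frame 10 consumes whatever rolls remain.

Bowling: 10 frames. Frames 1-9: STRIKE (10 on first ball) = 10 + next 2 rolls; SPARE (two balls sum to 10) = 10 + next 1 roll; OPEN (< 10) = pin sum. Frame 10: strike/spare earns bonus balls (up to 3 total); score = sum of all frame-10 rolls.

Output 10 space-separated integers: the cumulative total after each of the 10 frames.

Frame 1: SPARE (6+4=10). 10 + next roll (10) = 20. Cumulative: 20
Frame 2: STRIKE. 10 + next two rolls (3+0) = 13. Cumulative: 33
Frame 3: OPEN (3+0=3). Cumulative: 36
Frame 4: OPEN (8+1=9). Cumulative: 45
Frame 5: STRIKE. 10 + next two rolls (1+9) = 20. Cumulative: 65
Frame 6: SPARE (1+9=10). 10 + next roll (3) = 13. Cumulative: 78
Frame 7: OPEN (3+4=7). Cumulative: 85
Frame 8: OPEN (9+0=9). Cumulative: 94
Frame 9: OPEN (7+1=8). Cumulative: 102
Frame 10: OPEN. Sum of all frame-10 rolls (6+0) = 6. Cumulative: 108

Answer: 20 33 36 45 65 78 85 94 102 108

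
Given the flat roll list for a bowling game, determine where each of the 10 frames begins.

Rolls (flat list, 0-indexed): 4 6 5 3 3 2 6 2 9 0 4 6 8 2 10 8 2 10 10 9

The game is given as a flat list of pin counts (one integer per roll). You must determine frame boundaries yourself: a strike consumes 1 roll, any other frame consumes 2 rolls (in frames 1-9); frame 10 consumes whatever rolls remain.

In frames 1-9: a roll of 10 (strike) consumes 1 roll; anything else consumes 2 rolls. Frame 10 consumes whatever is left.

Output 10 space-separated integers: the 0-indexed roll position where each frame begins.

Frame 1 starts at roll index 0: rolls=4,6 (sum=10), consumes 2 rolls
Frame 2 starts at roll index 2: rolls=5,3 (sum=8), consumes 2 rolls
Frame 3 starts at roll index 4: rolls=3,2 (sum=5), consumes 2 rolls
Frame 4 starts at roll index 6: rolls=6,2 (sum=8), consumes 2 rolls
Frame 5 starts at roll index 8: rolls=9,0 (sum=9), consumes 2 rolls
Frame 6 starts at roll index 10: rolls=4,6 (sum=10), consumes 2 rolls
Frame 7 starts at roll index 12: rolls=8,2 (sum=10), consumes 2 rolls
Frame 8 starts at roll index 14: roll=10 (strike), consumes 1 roll
Frame 9 starts at roll index 15: rolls=8,2 (sum=10), consumes 2 rolls
Frame 10 starts at roll index 17: 3 remaining rolls

Answer: 0 2 4 6 8 10 12 14 15 17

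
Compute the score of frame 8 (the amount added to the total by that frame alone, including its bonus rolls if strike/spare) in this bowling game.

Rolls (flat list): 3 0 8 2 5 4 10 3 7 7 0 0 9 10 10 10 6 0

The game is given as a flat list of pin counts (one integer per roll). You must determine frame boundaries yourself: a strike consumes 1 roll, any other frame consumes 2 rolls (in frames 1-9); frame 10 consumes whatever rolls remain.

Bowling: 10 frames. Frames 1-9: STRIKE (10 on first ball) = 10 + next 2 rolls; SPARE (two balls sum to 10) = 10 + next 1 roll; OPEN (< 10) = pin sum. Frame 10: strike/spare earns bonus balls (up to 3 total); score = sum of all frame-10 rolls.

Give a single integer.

Answer: 30

Derivation:
Frame 1: OPEN (3+0=3). Cumulative: 3
Frame 2: SPARE (8+2=10). 10 + next roll (5) = 15. Cumulative: 18
Frame 3: OPEN (5+4=9). Cumulative: 27
Frame 4: STRIKE. 10 + next two rolls (3+7) = 20. Cumulative: 47
Frame 5: SPARE (3+7=10). 10 + next roll (7) = 17. Cumulative: 64
Frame 6: OPEN (7+0=7). Cumulative: 71
Frame 7: OPEN (0+9=9). Cumulative: 80
Frame 8: STRIKE. 10 + next two rolls (10+10) = 30. Cumulative: 110
Frame 9: STRIKE. 10 + next two rolls (10+6) = 26. Cumulative: 136
Frame 10: STRIKE. Sum of all frame-10 rolls (10+6+0) = 16. Cumulative: 152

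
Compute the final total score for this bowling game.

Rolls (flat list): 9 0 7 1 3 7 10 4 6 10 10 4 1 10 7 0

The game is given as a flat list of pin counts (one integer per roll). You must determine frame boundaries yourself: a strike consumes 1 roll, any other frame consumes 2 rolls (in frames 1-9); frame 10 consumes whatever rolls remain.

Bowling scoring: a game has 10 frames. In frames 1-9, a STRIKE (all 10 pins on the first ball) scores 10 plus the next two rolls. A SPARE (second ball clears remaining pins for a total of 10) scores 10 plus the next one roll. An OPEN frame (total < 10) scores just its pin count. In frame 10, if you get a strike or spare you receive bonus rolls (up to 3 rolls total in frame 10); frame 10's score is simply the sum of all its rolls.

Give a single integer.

Frame 1: OPEN (9+0=9). Cumulative: 9
Frame 2: OPEN (7+1=8). Cumulative: 17
Frame 3: SPARE (3+7=10). 10 + next roll (10) = 20. Cumulative: 37
Frame 4: STRIKE. 10 + next two rolls (4+6) = 20. Cumulative: 57
Frame 5: SPARE (4+6=10). 10 + next roll (10) = 20. Cumulative: 77
Frame 6: STRIKE. 10 + next two rolls (10+4) = 24. Cumulative: 101
Frame 7: STRIKE. 10 + next two rolls (4+1) = 15. Cumulative: 116
Frame 8: OPEN (4+1=5). Cumulative: 121
Frame 9: STRIKE. 10 + next two rolls (7+0) = 17. Cumulative: 138
Frame 10: OPEN. Sum of all frame-10 rolls (7+0) = 7. Cumulative: 145

Answer: 145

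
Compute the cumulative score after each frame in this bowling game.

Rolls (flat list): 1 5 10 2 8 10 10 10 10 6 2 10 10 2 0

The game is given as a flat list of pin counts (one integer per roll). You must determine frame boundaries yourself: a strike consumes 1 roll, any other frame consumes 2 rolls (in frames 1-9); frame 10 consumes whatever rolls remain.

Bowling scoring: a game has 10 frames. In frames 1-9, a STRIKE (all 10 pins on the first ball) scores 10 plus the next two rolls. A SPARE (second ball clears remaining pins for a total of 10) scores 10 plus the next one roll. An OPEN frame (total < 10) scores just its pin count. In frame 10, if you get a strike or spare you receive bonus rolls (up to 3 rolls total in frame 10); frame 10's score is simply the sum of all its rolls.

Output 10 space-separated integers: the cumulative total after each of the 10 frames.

Frame 1: OPEN (1+5=6). Cumulative: 6
Frame 2: STRIKE. 10 + next two rolls (2+8) = 20. Cumulative: 26
Frame 3: SPARE (2+8=10). 10 + next roll (10) = 20. Cumulative: 46
Frame 4: STRIKE. 10 + next two rolls (10+10) = 30. Cumulative: 76
Frame 5: STRIKE. 10 + next two rolls (10+10) = 30. Cumulative: 106
Frame 6: STRIKE. 10 + next two rolls (10+6) = 26. Cumulative: 132
Frame 7: STRIKE. 10 + next two rolls (6+2) = 18. Cumulative: 150
Frame 8: OPEN (6+2=8). Cumulative: 158
Frame 9: STRIKE. 10 + next two rolls (10+2) = 22. Cumulative: 180
Frame 10: STRIKE. Sum of all frame-10 rolls (10+2+0) = 12. Cumulative: 192

Answer: 6 26 46 76 106 132 150 158 180 192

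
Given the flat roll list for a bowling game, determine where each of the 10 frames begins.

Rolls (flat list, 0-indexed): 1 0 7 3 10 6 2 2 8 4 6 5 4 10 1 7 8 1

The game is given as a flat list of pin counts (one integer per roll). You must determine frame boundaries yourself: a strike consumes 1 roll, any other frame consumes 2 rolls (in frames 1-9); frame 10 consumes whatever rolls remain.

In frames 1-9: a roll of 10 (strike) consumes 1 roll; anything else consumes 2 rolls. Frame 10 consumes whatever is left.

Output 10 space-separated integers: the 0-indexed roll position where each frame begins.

Frame 1 starts at roll index 0: rolls=1,0 (sum=1), consumes 2 rolls
Frame 2 starts at roll index 2: rolls=7,3 (sum=10), consumes 2 rolls
Frame 3 starts at roll index 4: roll=10 (strike), consumes 1 roll
Frame 4 starts at roll index 5: rolls=6,2 (sum=8), consumes 2 rolls
Frame 5 starts at roll index 7: rolls=2,8 (sum=10), consumes 2 rolls
Frame 6 starts at roll index 9: rolls=4,6 (sum=10), consumes 2 rolls
Frame 7 starts at roll index 11: rolls=5,4 (sum=9), consumes 2 rolls
Frame 8 starts at roll index 13: roll=10 (strike), consumes 1 roll
Frame 9 starts at roll index 14: rolls=1,7 (sum=8), consumes 2 rolls
Frame 10 starts at roll index 16: 2 remaining rolls

Answer: 0 2 4 5 7 9 11 13 14 16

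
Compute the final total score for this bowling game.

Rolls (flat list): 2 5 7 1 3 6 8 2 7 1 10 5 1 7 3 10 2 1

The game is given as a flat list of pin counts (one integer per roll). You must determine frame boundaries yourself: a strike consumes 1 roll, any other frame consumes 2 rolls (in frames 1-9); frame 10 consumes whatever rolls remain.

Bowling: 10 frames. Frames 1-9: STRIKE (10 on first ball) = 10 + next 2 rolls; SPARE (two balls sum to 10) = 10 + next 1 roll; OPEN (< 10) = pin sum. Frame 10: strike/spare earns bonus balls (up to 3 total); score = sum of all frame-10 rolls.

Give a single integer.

Answer: 107

Derivation:
Frame 1: OPEN (2+5=7). Cumulative: 7
Frame 2: OPEN (7+1=8). Cumulative: 15
Frame 3: OPEN (3+6=9). Cumulative: 24
Frame 4: SPARE (8+2=10). 10 + next roll (7) = 17. Cumulative: 41
Frame 5: OPEN (7+1=8). Cumulative: 49
Frame 6: STRIKE. 10 + next two rolls (5+1) = 16. Cumulative: 65
Frame 7: OPEN (5+1=6). Cumulative: 71
Frame 8: SPARE (7+3=10). 10 + next roll (10) = 20. Cumulative: 91
Frame 9: STRIKE. 10 + next two rolls (2+1) = 13. Cumulative: 104
Frame 10: OPEN. Sum of all frame-10 rolls (2+1) = 3. Cumulative: 107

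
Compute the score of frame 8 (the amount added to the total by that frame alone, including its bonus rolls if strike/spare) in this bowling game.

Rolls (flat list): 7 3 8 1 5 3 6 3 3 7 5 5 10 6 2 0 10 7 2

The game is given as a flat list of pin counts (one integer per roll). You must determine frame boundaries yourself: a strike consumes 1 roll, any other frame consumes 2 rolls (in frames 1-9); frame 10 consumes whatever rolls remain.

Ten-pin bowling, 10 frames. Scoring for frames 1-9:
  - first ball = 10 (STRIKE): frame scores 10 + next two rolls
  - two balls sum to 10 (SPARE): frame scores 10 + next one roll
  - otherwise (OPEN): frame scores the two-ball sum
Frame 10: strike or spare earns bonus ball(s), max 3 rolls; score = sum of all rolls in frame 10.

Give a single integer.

Frame 1: SPARE (7+3=10). 10 + next roll (8) = 18. Cumulative: 18
Frame 2: OPEN (8+1=9). Cumulative: 27
Frame 3: OPEN (5+3=8). Cumulative: 35
Frame 4: OPEN (6+3=9). Cumulative: 44
Frame 5: SPARE (3+7=10). 10 + next roll (5) = 15. Cumulative: 59
Frame 6: SPARE (5+5=10). 10 + next roll (10) = 20. Cumulative: 79
Frame 7: STRIKE. 10 + next two rolls (6+2) = 18. Cumulative: 97
Frame 8: OPEN (6+2=8). Cumulative: 105
Frame 9: SPARE (0+10=10). 10 + next roll (7) = 17. Cumulative: 122
Frame 10: OPEN. Sum of all frame-10 rolls (7+2) = 9. Cumulative: 131

Answer: 8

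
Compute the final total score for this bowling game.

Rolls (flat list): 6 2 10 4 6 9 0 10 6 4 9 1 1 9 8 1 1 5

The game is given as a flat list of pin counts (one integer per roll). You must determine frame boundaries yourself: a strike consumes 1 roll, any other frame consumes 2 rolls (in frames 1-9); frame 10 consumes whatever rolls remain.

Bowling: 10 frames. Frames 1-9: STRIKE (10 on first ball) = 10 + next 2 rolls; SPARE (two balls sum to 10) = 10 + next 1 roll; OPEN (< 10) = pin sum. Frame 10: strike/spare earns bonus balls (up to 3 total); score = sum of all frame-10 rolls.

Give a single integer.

Answer: 139

Derivation:
Frame 1: OPEN (6+2=8). Cumulative: 8
Frame 2: STRIKE. 10 + next two rolls (4+6) = 20. Cumulative: 28
Frame 3: SPARE (4+6=10). 10 + next roll (9) = 19. Cumulative: 47
Frame 4: OPEN (9+0=9). Cumulative: 56
Frame 5: STRIKE. 10 + next two rolls (6+4) = 20. Cumulative: 76
Frame 6: SPARE (6+4=10). 10 + next roll (9) = 19. Cumulative: 95
Frame 7: SPARE (9+1=10). 10 + next roll (1) = 11. Cumulative: 106
Frame 8: SPARE (1+9=10). 10 + next roll (8) = 18. Cumulative: 124
Frame 9: OPEN (8+1=9). Cumulative: 133
Frame 10: OPEN. Sum of all frame-10 rolls (1+5) = 6. Cumulative: 139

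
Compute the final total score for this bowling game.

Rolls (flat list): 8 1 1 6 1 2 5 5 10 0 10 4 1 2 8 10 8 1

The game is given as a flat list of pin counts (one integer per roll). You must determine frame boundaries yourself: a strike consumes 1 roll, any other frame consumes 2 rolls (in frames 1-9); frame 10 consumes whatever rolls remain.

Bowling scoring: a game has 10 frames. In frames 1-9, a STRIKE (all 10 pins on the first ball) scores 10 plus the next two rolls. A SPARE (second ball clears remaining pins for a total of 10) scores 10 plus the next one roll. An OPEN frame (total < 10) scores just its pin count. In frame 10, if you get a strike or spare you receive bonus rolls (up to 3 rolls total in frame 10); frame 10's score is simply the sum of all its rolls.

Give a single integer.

Answer: 126

Derivation:
Frame 1: OPEN (8+1=9). Cumulative: 9
Frame 2: OPEN (1+6=7). Cumulative: 16
Frame 3: OPEN (1+2=3). Cumulative: 19
Frame 4: SPARE (5+5=10). 10 + next roll (10) = 20. Cumulative: 39
Frame 5: STRIKE. 10 + next two rolls (0+10) = 20. Cumulative: 59
Frame 6: SPARE (0+10=10). 10 + next roll (4) = 14. Cumulative: 73
Frame 7: OPEN (4+1=5). Cumulative: 78
Frame 8: SPARE (2+8=10). 10 + next roll (10) = 20. Cumulative: 98
Frame 9: STRIKE. 10 + next two rolls (8+1) = 19. Cumulative: 117
Frame 10: OPEN. Sum of all frame-10 rolls (8+1) = 9. Cumulative: 126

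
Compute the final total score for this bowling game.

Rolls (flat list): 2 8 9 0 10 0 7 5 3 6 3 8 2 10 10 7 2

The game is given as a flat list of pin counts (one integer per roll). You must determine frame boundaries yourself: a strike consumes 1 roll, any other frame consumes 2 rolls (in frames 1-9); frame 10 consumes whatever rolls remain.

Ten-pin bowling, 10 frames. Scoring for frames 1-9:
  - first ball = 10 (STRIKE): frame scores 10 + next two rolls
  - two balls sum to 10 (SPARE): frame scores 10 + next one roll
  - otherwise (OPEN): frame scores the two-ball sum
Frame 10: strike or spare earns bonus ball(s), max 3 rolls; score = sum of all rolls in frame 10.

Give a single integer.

Answer: 144

Derivation:
Frame 1: SPARE (2+8=10). 10 + next roll (9) = 19. Cumulative: 19
Frame 2: OPEN (9+0=9). Cumulative: 28
Frame 3: STRIKE. 10 + next two rolls (0+7) = 17. Cumulative: 45
Frame 4: OPEN (0+7=7). Cumulative: 52
Frame 5: OPEN (5+3=8). Cumulative: 60
Frame 6: OPEN (6+3=9). Cumulative: 69
Frame 7: SPARE (8+2=10). 10 + next roll (10) = 20. Cumulative: 89
Frame 8: STRIKE. 10 + next two rolls (10+7) = 27. Cumulative: 116
Frame 9: STRIKE. 10 + next two rolls (7+2) = 19. Cumulative: 135
Frame 10: OPEN. Sum of all frame-10 rolls (7+2) = 9. Cumulative: 144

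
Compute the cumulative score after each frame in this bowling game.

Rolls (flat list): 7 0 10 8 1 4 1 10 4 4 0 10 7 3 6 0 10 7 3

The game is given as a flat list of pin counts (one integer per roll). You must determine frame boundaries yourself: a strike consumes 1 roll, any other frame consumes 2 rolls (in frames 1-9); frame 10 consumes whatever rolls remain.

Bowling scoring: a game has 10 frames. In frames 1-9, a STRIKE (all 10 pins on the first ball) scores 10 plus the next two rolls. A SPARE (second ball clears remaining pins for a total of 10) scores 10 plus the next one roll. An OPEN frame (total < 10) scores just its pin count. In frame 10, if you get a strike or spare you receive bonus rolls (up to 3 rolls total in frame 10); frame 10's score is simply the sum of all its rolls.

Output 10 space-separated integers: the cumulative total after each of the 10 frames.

Answer: 7 26 35 40 58 66 83 99 105 125

Derivation:
Frame 1: OPEN (7+0=7). Cumulative: 7
Frame 2: STRIKE. 10 + next two rolls (8+1) = 19. Cumulative: 26
Frame 3: OPEN (8+1=9). Cumulative: 35
Frame 4: OPEN (4+1=5). Cumulative: 40
Frame 5: STRIKE. 10 + next two rolls (4+4) = 18. Cumulative: 58
Frame 6: OPEN (4+4=8). Cumulative: 66
Frame 7: SPARE (0+10=10). 10 + next roll (7) = 17. Cumulative: 83
Frame 8: SPARE (7+3=10). 10 + next roll (6) = 16. Cumulative: 99
Frame 9: OPEN (6+0=6). Cumulative: 105
Frame 10: STRIKE. Sum of all frame-10 rolls (10+7+3) = 20. Cumulative: 125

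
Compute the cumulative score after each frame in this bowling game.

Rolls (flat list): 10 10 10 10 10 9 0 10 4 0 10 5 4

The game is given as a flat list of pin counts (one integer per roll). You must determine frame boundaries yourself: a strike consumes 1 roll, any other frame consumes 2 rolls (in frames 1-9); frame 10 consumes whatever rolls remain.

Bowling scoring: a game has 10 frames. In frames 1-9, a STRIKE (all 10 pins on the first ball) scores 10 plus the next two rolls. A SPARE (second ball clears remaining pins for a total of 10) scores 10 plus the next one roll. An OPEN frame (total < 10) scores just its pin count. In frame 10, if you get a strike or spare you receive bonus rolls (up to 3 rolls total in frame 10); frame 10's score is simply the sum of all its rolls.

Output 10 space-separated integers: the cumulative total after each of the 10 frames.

Answer: 30 60 90 119 138 147 161 165 184 193

Derivation:
Frame 1: STRIKE. 10 + next two rolls (10+10) = 30. Cumulative: 30
Frame 2: STRIKE. 10 + next two rolls (10+10) = 30. Cumulative: 60
Frame 3: STRIKE. 10 + next two rolls (10+10) = 30. Cumulative: 90
Frame 4: STRIKE. 10 + next two rolls (10+9) = 29. Cumulative: 119
Frame 5: STRIKE. 10 + next two rolls (9+0) = 19. Cumulative: 138
Frame 6: OPEN (9+0=9). Cumulative: 147
Frame 7: STRIKE. 10 + next two rolls (4+0) = 14. Cumulative: 161
Frame 8: OPEN (4+0=4). Cumulative: 165
Frame 9: STRIKE. 10 + next two rolls (5+4) = 19. Cumulative: 184
Frame 10: OPEN. Sum of all frame-10 rolls (5+4) = 9. Cumulative: 193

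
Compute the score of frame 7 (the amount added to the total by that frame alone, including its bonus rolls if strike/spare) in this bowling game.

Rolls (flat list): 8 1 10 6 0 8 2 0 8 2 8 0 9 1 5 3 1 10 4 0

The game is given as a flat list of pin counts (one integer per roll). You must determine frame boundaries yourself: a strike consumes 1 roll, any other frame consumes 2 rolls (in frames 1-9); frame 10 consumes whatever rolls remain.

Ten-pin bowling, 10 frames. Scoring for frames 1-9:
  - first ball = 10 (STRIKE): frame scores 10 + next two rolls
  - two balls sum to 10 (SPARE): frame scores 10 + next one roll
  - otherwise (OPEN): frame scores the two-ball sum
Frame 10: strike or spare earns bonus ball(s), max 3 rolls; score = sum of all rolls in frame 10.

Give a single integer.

Answer: 9

Derivation:
Frame 1: OPEN (8+1=9). Cumulative: 9
Frame 2: STRIKE. 10 + next two rolls (6+0) = 16. Cumulative: 25
Frame 3: OPEN (6+0=6). Cumulative: 31
Frame 4: SPARE (8+2=10). 10 + next roll (0) = 10. Cumulative: 41
Frame 5: OPEN (0+8=8). Cumulative: 49
Frame 6: SPARE (2+8=10). 10 + next roll (0) = 10. Cumulative: 59
Frame 7: OPEN (0+9=9). Cumulative: 68
Frame 8: OPEN (1+5=6). Cumulative: 74
Frame 9: OPEN (3+1=4). Cumulative: 78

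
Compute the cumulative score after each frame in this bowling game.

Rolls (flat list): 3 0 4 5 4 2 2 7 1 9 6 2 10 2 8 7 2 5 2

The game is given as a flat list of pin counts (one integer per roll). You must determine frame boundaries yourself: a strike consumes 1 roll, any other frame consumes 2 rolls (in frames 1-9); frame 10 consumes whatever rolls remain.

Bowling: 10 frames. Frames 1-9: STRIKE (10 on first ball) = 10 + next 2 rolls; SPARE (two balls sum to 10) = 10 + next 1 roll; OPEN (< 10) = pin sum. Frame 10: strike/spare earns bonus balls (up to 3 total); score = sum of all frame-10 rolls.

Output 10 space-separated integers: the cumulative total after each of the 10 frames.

Answer: 3 12 18 27 43 51 71 88 97 104

Derivation:
Frame 1: OPEN (3+0=3). Cumulative: 3
Frame 2: OPEN (4+5=9). Cumulative: 12
Frame 3: OPEN (4+2=6). Cumulative: 18
Frame 4: OPEN (2+7=9). Cumulative: 27
Frame 5: SPARE (1+9=10). 10 + next roll (6) = 16. Cumulative: 43
Frame 6: OPEN (6+2=8). Cumulative: 51
Frame 7: STRIKE. 10 + next two rolls (2+8) = 20. Cumulative: 71
Frame 8: SPARE (2+8=10). 10 + next roll (7) = 17. Cumulative: 88
Frame 9: OPEN (7+2=9). Cumulative: 97
Frame 10: OPEN. Sum of all frame-10 rolls (5+2) = 7. Cumulative: 104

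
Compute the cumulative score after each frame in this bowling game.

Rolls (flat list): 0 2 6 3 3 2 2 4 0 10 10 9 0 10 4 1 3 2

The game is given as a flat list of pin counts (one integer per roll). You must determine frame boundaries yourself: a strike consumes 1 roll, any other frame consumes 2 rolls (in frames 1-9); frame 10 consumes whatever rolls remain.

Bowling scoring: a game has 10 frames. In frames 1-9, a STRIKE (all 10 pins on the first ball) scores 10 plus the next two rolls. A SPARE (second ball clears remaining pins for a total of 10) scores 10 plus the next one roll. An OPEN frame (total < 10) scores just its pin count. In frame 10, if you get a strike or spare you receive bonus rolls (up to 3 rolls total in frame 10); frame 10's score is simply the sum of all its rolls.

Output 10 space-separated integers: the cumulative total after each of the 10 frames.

Frame 1: OPEN (0+2=2). Cumulative: 2
Frame 2: OPEN (6+3=9). Cumulative: 11
Frame 3: OPEN (3+2=5). Cumulative: 16
Frame 4: OPEN (2+4=6). Cumulative: 22
Frame 5: SPARE (0+10=10). 10 + next roll (10) = 20. Cumulative: 42
Frame 6: STRIKE. 10 + next two rolls (9+0) = 19. Cumulative: 61
Frame 7: OPEN (9+0=9). Cumulative: 70
Frame 8: STRIKE. 10 + next two rolls (4+1) = 15. Cumulative: 85
Frame 9: OPEN (4+1=5). Cumulative: 90
Frame 10: OPEN. Sum of all frame-10 rolls (3+2) = 5. Cumulative: 95

Answer: 2 11 16 22 42 61 70 85 90 95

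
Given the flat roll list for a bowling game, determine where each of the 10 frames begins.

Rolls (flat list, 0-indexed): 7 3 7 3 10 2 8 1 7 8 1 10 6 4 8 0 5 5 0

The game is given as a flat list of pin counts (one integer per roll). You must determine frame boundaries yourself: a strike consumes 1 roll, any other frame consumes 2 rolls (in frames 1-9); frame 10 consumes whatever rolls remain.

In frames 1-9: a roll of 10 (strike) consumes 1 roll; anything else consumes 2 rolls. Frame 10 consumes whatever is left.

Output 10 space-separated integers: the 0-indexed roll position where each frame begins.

Frame 1 starts at roll index 0: rolls=7,3 (sum=10), consumes 2 rolls
Frame 2 starts at roll index 2: rolls=7,3 (sum=10), consumes 2 rolls
Frame 3 starts at roll index 4: roll=10 (strike), consumes 1 roll
Frame 4 starts at roll index 5: rolls=2,8 (sum=10), consumes 2 rolls
Frame 5 starts at roll index 7: rolls=1,7 (sum=8), consumes 2 rolls
Frame 6 starts at roll index 9: rolls=8,1 (sum=9), consumes 2 rolls
Frame 7 starts at roll index 11: roll=10 (strike), consumes 1 roll
Frame 8 starts at roll index 12: rolls=6,4 (sum=10), consumes 2 rolls
Frame 9 starts at roll index 14: rolls=8,0 (sum=8), consumes 2 rolls
Frame 10 starts at roll index 16: 3 remaining rolls

Answer: 0 2 4 5 7 9 11 12 14 16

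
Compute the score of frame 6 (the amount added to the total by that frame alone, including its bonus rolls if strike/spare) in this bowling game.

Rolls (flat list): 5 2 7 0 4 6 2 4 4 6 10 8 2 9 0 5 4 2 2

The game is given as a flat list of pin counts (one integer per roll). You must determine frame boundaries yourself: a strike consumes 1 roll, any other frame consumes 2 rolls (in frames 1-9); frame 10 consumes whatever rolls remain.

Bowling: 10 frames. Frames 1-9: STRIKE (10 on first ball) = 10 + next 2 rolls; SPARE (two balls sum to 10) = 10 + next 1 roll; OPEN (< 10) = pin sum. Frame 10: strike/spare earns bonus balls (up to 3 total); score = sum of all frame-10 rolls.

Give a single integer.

Frame 1: OPEN (5+2=7). Cumulative: 7
Frame 2: OPEN (7+0=7). Cumulative: 14
Frame 3: SPARE (4+6=10). 10 + next roll (2) = 12. Cumulative: 26
Frame 4: OPEN (2+4=6). Cumulative: 32
Frame 5: SPARE (4+6=10). 10 + next roll (10) = 20. Cumulative: 52
Frame 6: STRIKE. 10 + next two rolls (8+2) = 20. Cumulative: 72
Frame 7: SPARE (8+2=10). 10 + next roll (9) = 19. Cumulative: 91
Frame 8: OPEN (9+0=9). Cumulative: 100

Answer: 20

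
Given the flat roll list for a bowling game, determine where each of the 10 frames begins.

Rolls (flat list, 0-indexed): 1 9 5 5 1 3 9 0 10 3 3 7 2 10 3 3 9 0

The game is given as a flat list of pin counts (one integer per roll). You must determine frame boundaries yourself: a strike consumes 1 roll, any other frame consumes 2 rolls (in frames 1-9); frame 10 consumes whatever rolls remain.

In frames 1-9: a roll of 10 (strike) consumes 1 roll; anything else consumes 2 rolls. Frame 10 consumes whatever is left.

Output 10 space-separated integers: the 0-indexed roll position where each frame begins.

Answer: 0 2 4 6 8 9 11 13 14 16

Derivation:
Frame 1 starts at roll index 0: rolls=1,9 (sum=10), consumes 2 rolls
Frame 2 starts at roll index 2: rolls=5,5 (sum=10), consumes 2 rolls
Frame 3 starts at roll index 4: rolls=1,3 (sum=4), consumes 2 rolls
Frame 4 starts at roll index 6: rolls=9,0 (sum=9), consumes 2 rolls
Frame 5 starts at roll index 8: roll=10 (strike), consumes 1 roll
Frame 6 starts at roll index 9: rolls=3,3 (sum=6), consumes 2 rolls
Frame 7 starts at roll index 11: rolls=7,2 (sum=9), consumes 2 rolls
Frame 8 starts at roll index 13: roll=10 (strike), consumes 1 roll
Frame 9 starts at roll index 14: rolls=3,3 (sum=6), consumes 2 rolls
Frame 10 starts at roll index 16: 2 remaining rolls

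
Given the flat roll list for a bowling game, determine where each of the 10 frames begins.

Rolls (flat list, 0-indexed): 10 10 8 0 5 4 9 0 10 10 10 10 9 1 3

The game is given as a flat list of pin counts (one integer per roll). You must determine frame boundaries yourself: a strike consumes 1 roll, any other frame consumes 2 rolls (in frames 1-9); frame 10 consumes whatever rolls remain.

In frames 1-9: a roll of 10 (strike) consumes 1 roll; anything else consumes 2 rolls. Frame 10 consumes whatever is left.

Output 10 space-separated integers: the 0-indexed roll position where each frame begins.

Frame 1 starts at roll index 0: roll=10 (strike), consumes 1 roll
Frame 2 starts at roll index 1: roll=10 (strike), consumes 1 roll
Frame 3 starts at roll index 2: rolls=8,0 (sum=8), consumes 2 rolls
Frame 4 starts at roll index 4: rolls=5,4 (sum=9), consumes 2 rolls
Frame 5 starts at roll index 6: rolls=9,0 (sum=9), consumes 2 rolls
Frame 6 starts at roll index 8: roll=10 (strike), consumes 1 roll
Frame 7 starts at roll index 9: roll=10 (strike), consumes 1 roll
Frame 8 starts at roll index 10: roll=10 (strike), consumes 1 roll
Frame 9 starts at roll index 11: roll=10 (strike), consumes 1 roll
Frame 10 starts at roll index 12: 3 remaining rolls

Answer: 0 1 2 4 6 8 9 10 11 12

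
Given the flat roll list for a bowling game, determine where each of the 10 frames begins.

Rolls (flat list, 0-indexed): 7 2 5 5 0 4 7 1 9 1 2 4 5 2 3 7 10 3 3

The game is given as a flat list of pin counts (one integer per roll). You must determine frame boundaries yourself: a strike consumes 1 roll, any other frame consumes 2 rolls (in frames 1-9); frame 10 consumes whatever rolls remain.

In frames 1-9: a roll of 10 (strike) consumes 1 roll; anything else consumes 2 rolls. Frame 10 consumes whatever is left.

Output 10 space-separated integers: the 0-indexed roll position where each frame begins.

Frame 1 starts at roll index 0: rolls=7,2 (sum=9), consumes 2 rolls
Frame 2 starts at roll index 2: rolls=5,5 (sum=10), consumes 2 rolls
Frame 3 starts at roll index 4: rolls=0,4 (sum=4), consumes 2 rolls
Frame 4 starts at roll index 6: rolls=7,1 (sum=8), consumes 2 rolls
Frame 5 starts at roll index 8: rolls=9,1 (sum=10), consumes 2 rolls
Frame 6 starts at roll index 10: rolls=2,4 (sum=6), consumes 2 rolls
Frame 7 starts at roll index 12: rolls=5,2 (sum=7), consumes 2 rolls
Frame 8 starts at roll index 14: rolls=3,7 (sum=10), consumes 2 rolls
Frame 9 starts at roll index 16: roll=10 (strike), consumes 1 roll
Frame 10 starts at roll index 17: 2 remaining rolls

Answer: 0 2 4 6 8 10 12 14 16 17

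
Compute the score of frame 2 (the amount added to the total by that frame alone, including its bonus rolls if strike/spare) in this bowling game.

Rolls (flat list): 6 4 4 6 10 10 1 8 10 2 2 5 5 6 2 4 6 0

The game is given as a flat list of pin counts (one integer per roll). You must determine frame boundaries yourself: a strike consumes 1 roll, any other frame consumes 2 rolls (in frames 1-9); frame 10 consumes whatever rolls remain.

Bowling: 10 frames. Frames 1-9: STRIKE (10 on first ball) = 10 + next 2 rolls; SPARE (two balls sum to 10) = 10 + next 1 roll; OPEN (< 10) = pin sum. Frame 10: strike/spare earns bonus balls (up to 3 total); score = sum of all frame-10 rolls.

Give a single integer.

Answer: 20

Derivation:
Frame 1: SPARE (6+4=10). 10 + next roll (4) = 14. Cumulative: 14
Frame 2: SPARE (4+6=10). 10 + next roll (10) = 20. Cumulative: 34
Frame 3: STRIKE. 10 + next two rolls (10+1) = 21. Cumulative: 55
Frame 4: STRIKE. 10 + next two rolls (1+8) = 19. Cumulative: 74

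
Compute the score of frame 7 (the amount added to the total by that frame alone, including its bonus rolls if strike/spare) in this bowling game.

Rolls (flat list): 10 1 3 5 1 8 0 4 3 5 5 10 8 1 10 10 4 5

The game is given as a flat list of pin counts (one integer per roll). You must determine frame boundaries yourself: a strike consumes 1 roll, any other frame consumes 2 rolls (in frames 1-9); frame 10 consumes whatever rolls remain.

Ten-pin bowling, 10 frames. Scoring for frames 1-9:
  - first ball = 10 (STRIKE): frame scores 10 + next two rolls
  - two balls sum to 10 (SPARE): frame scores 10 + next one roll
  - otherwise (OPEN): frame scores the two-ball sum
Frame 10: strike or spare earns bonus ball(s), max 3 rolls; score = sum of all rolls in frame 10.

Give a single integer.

Answer: 19

Derivation:
Frame 1: STRIKE. 10 + next two rolls (1+3) = 14. Cumulative: 14
Frame 2: OPEN (1+3=4). Cumulative: 18
Frame 3: OPEN (5+1=6). Cumulative: 24
Frame 4: OPEN (8+0=8). Cumulative: 32
Frame 5: OPEN (4+3=7). Cumulative: 39
Frame 6: SPARE (5+5=10). 10 + next roll (10) = 20. Cumulative: 59
Frame 7: STRIKE. 10 + next two rolls (8+1) = 19. Cumulative: 78
Frame 8: OPEN (8+1=9). Cumulative: 87
Frame 9: STRIKE. 10 + next two rolls (10+4) = 24. Cumulative: 111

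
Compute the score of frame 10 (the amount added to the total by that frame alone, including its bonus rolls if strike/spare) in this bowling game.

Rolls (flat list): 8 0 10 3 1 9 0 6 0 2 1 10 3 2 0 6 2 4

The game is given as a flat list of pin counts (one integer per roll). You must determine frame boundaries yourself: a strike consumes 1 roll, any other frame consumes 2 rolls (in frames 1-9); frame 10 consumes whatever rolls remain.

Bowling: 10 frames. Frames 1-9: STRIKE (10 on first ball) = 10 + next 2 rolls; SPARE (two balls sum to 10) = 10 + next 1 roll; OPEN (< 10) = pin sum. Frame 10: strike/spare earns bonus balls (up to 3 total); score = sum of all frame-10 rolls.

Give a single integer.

Answer: 6

Derivation:
Frame 1: OPEN (8+0=8). Cumulative: 8
Frame 2: STRIKE. 10 + next two rolls (3+1) = 14. Cumulative: 22
Frame 3: OPEN (3+1=4). Cumulative: 26
Frame 4: OPEN (9+0=9). Cumulative: 35
Frame 5: OPEN (6+0=6). Cumulative: 41
Frame 6: OPEN (2+1=3). Cumulative: 44
Frame 7: STRIKE. 10 + next two rolls (3+2) = 15. Cumulative: 59
Frame 8: OPEN (3+2=5). Cumulative: 64
Frame 9: OPEN (0+6=6). Cumulative: 70
Frame 10: OPEN. Sum of all frame-10 rolls (2+4) = 6. Cumulative: 76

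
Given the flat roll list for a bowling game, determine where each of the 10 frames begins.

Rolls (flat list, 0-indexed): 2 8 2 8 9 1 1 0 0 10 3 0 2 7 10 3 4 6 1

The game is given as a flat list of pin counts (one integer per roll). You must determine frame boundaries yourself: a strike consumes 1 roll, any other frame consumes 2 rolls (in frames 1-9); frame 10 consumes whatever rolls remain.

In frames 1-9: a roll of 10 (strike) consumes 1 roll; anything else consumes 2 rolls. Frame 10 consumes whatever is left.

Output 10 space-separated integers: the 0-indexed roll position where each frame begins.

Frame 1 starts at roll index 0: rolls=2,8 (sum=10), consumes 2 rolls
Frame 2 starts at roll index 2: rolls=2,8 (sum=10), consumes 2 rolls
Frame 3 starts at roll index 4: rolls=9,1 (sum=10), consumes 2 rolls
Frame 4 starts at roll index 6: rolls=1,0 (sum=1), consumes 2 rolls
Frame 5 starts at roll index 8: rolls=0,10 (sum=10), consumes 2 rolls
Frame 6 starts at roll index 10: rolls=3,0 (sum=3), consumes 2 rolls
Frame 7 starts at roll index 12: rolls=2,7 (sum=9), consumes 2 rolls
Frame 8 starts at roll index 14: roll=10 (strike), consumes 1 roll
Frame 9 starts at roll index 15: rolls=3,4 (sum=7), consumes 2 rolls
Frame 10 starts at roll index 17: 2 remaining rolls

Answer: 0 2 4 6 8 10 12 14 15 17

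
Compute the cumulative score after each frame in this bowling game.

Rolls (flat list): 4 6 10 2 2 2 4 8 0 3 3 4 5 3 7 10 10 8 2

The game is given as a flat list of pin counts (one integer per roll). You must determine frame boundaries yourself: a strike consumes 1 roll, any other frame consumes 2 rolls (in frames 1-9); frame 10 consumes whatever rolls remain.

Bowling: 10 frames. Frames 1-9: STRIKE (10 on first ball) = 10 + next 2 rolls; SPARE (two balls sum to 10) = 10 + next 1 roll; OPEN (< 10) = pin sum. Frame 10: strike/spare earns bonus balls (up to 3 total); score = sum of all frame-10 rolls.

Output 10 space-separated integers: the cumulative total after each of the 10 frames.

Frame 1: SPARE (4+6=10). 10 + next roll (10) = 20. Cumulative: 20
Frame 2: STRIKE. 10 + next two rolls (2+2) = 14. Cumulative: 34
Frame 3: OPEN (2+2=4). Cumulative: 38
Frame 4: OPEN (2+4=6). Cumulative: 44
Frame 5: OPEN (8+0=8). Cumulative: 52
Frame 6: OPEN (3+3=6). Cumulative: 58
Frame 7: OPEN (4+5=9). Cumulative: 67
Frame 8: SPARE (3+7=10). 10 + next roll (10) = 20. Cumulative: 87
Frame 9: STRIKE. 10 + next two rolls (10+8) = 28. Cumulative: 115
Frame 10: STRIKE. Sum of all frame-10 rolls (10+8+2) = 20. Cumulative: 135

Answer: 20 34 38 44 52 58 67 87 115 135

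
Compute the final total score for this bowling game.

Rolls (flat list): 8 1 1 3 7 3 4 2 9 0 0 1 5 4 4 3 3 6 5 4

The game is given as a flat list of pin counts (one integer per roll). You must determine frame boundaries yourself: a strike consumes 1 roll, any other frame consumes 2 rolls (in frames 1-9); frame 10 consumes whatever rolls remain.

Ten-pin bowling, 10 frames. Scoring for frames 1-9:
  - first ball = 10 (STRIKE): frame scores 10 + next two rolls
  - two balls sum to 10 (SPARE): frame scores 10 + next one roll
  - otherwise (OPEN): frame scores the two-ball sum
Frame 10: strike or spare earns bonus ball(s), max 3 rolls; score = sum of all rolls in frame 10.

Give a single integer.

Answer: 77

Derivation:
Frame 1: OPEN (8+1=9). Cumulative: 9
Frame 2: OPEN (1+3=4). Cumulative: 13
Frame 3: SPARE (7+3=10). 10 + next roll (4) = 14. Cumulative: 27
Frame 4: OPEN (4+2=6). Cumulative: 33
Frame 5: OPEN (9+0=9). Cumulative: 42
Frame 6: OPEN (0+1=1). Cumulative: 43
Frame 7: OPEN (5+4=9). Cumulative: 52
Frame 8: OPEN (4+3=7). Cumulative: 59
Frame 9: OPEN (3+6=9). Cumulative: 68
Frame 10: OPEN. Sum of all frame-10 rolls (5+4) = 9. Cumulative: 77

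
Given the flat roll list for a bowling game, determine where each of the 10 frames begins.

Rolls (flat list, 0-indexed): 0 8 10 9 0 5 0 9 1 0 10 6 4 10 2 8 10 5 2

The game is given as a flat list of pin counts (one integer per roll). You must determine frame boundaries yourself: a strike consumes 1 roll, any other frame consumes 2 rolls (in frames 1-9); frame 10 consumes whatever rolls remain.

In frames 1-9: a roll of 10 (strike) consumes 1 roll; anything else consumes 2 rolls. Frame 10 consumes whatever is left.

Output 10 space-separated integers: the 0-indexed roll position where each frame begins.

Frame 1 starts at roll index 0: rolls=0,8 (sum=8), consumes 2 rolls
Frame 2 starts at roll index 2: roll=10 (strike), consumes 1 roll
Frame 3 starts at roll index 3: rolls=9,0 (sum=9), consumes 2 rolls
Frame 4 starts at roll index 5: rolls=5,0 (sum=5), consumes 2 rolls
Frame 5 starts at roll index 7: rolls=9,1 (sum=10), consumes 2 rolls
Frame 6 starts at roll index 9: rolls=0,10 (sum=10), consumes 2 rolls
Frame 7 starts at roll index 11: rolls=6,4 (sum=10), consumes 2 rolls
Frame 8 starts at roll index 13: roll=10 (strike), consumes 1 roll
Frame 9 starts at roll index 14: rolls=2,8 (sum=10), consumes 2 rolls
Frame 10 starts at roll index 16: 3 remaining rolls

Answer: 0 2 3 5 7 9 11 13 14 16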